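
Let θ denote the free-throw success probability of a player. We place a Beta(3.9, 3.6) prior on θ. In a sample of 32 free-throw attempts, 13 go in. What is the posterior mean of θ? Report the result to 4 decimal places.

Posterior mean ≈ 0.4278

Observing 13 successes and 19 failures updates Beta(3.9, 3.6) by adding the success and failure counts to the two shape parameters: α = 3.9+13 = 16.9, β = 3.6+19 = 22.6.
Posterior mean = α/(α+β) = 16.9/39.5 = 0.4278.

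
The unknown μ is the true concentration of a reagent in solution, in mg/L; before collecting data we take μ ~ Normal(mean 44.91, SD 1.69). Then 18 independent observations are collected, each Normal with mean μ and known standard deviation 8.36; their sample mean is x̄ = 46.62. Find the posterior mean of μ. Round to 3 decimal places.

Posterior mean ≈ 45.635

Prior precision 1/τ₀² = 1/1.69² = 0.350128; data precision n/σ² = 18/8.36² = 0.257549.
Posterior precision = 0.350128 + 0.257549 = 0.607677.
Posterior mean = (0.350128·44.91 + 0.257549·46.62) / 0.607677 = 45.635.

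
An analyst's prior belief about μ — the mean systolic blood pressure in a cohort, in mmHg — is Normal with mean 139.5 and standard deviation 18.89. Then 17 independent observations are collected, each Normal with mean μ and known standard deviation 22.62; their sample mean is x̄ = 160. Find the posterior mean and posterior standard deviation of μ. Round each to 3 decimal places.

Prior precision 1/τ₀² = 1/18.89² = 0.00280244; data precision n/σ² = 17/22.62² = 0.0332249.
Posterior precision = 0.00280244 + 0.0332249 = 0.0360273, giving posterior SD = 1/√0.0360273 = 5.268.
Posterior mean = (0.00280244·139.5 + 0.0332249·160) / 0.0360273 = 158.405.

Posterior mean ≈ 158.405; posterior SD ≈ 5.268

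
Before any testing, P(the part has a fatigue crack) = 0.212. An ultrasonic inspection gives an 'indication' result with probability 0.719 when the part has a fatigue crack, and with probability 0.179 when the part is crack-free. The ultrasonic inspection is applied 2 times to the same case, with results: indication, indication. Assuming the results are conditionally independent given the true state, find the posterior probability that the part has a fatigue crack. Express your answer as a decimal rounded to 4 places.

Posterior P(H) ≈ 0.8128

Let H be the event that the part has a fatigue crack; start with P(H) = 0.212. P('indication'|H) = 0.719, P('indication'|¬H) = 0.179.
Update on result 1 ('indication'): P(H) ← 0.719·0.2120 / (0.719·0.2120 + 0.179·0.7880) = 0.15243/0.29348 = 0.5194.
Update on result 2 ('indication'): P(H) ← 0.719·0.5194 / (0.719·0.5194 + 0.179·0.4806) = 0.37344/0.45947 = 0.8128.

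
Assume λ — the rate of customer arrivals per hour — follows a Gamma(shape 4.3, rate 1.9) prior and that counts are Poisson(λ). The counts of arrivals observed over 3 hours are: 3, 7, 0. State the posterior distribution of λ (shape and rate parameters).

Posterior: Gamma(shape=14.3, rate=4.9)

Total count ∑xᵢ = 10 over n = 3 hours.
Gamma is conjugate to the Poisson likelihood: posterior is Gamma(shape = 4.3+10 = 14.3, rate = 1.9+3 = 4.9).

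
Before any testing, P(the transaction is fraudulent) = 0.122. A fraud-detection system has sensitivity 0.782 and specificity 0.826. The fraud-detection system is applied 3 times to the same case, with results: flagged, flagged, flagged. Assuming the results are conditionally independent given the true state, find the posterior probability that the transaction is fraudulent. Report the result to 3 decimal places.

With H the event that the transaction is fraudulent, the joint likelihood of the observed sequence is P(data|H) = 0.782·0.782·0.782 = 0.47821 and P(data|¬H) = 0.174·0.174·0.174 = 0.0052680.
Bayes: P(H|data) = 0.122·0.47821 / (0.122·0.47821 + 0.878·0.0052680) = 0.058342/0.062967 = 0.9265.

Posterior P(H) ≈ 0.927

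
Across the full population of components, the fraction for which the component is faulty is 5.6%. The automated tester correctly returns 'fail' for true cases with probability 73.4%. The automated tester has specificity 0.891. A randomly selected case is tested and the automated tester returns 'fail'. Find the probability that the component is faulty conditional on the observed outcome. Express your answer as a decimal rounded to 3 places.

Let H be the event that the component is faulty. P(H) = 0.056, so P(¬H) = 0.944. With E the 'fail' result, P(E|H) = 0.734 and P(E|¬H) = 0.109.
P(E) = 0.734·0.056 + 0.109·0.944 = 0.041104 + 0.10290 = 0.14400.
By Bayes' theorem, P(H|E) = 0.041104 / 0.14400 = 0.285.

P(H | E) ≈ 0.285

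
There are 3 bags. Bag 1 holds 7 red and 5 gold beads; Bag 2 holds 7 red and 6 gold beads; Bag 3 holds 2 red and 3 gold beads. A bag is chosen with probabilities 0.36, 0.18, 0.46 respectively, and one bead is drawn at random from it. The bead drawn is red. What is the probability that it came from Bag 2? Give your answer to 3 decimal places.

Posterior probability ≈ 0.197

P(red|Bag 1) = 0.5833; P(red|Bag 2) = 0.5385; P(red|Bag 3) = 0.4.
Prior × likelihood for each source: 0.36·0.5833=0.2100, 0.18·0.5385=0.09692, 0.46·0.4=0.1840. Summing gives P(red) = 0.49092.
P(Bag 2 | red) = 0.09692 / 0.49092 = 0.197.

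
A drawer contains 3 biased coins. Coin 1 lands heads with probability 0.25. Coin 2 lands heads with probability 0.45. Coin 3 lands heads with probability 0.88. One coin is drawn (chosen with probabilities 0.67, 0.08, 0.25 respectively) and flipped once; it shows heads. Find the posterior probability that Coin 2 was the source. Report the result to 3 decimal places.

P(heads|C1) = 0.25; P(heads|C2) = 0.45; P(heads|C3) = 0.88.
Prior × likelihood for each source: 0.67·0.25=0.1675, 0.08·0.45=0.03600, 0.25·0.88=0.2200. Summing gives P(heads) = 0.42350.
P(Coin 2 | heads) = 0.03600 / 0.42350 = 0.085.

Posterior probability ≈ 0.085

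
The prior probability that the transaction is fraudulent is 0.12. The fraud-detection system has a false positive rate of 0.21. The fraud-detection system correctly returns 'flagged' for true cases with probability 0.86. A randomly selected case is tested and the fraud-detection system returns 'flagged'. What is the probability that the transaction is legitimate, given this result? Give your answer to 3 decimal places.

P(¬H | E) ≈ 0.642

Write H for 'the transaction is fraudulent'. Prior odds H:¬H = 0.12/0.88 = 0.13636. For the 'flagged' outcome, the likelihood ratio is 0.86/0.21 = 4.0952.
Posterior odds = 0.13636 × 4.0952 = 0.55844, so P(H|E) = 0.55844/(1+0.55844) = 0.358. Then P(¬H|E) = 1 − 0.358 = 0.642.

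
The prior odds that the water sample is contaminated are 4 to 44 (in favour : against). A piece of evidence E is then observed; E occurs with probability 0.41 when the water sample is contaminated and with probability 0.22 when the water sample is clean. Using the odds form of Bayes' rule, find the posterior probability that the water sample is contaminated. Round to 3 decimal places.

Prior odds = 4/44 = 0.090909.
Likelihood ratio for E = 0.41/0.22 = 1.8636.
Posterior odds = prior odds × LR = 0.16942.
Posterior probability = odds/(1+odds) = 0.16942/1.1694 = 0.145.

Posterior probability ≈ 0.145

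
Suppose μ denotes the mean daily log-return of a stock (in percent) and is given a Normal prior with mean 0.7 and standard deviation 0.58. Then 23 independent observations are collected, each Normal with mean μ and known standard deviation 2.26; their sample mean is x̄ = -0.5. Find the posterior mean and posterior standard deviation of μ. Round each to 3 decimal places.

Prior precision 1/τ₀² = 1/0.58² = 2.97265; data precision n/σ² = 23/2.26² = 4.50309.
Posterior precision = 2.97265 + 4.50309 = 7.47575, giving posterior SD = 1/√7.47575 = 0.366.
Posterior mean = (2.97265·0.7 + 4.50309·-0.5) / 7.47575 = -0.023.

Posterior mean ≈ -0.023; posterior SD ≈ 0.366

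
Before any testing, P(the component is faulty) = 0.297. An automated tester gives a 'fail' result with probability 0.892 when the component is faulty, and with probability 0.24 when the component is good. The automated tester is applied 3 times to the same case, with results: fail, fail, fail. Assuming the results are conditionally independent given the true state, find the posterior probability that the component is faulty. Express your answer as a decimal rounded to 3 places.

With H the event that the component is faulty, the joint likelihood of the observed sequence is P(data|H) = 0.892·0.892·0.892 = 0.70973 and P(data|¬H) = 0.24·0.24·0.24 = 0.013824.
Bayes: P(H|data) = 0.297·0.70973 / (0.297·0.70973 + 0.703·0.013824) = 0.21079/0.22051 = 0.9559.

Posterior P(H) ≈ 0.956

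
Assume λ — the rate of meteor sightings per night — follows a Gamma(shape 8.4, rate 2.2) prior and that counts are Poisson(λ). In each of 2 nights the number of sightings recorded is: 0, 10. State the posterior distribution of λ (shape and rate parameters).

The Poisson likelihood adds the total count to the shape and the number of exposure periods to the rate. Here ∑xᵢ = 10 and n = 2, so shape 8.4→18.4 and rate 2.2→4.2.

Posterior: Gamma(shape=18.4, rate=4.2)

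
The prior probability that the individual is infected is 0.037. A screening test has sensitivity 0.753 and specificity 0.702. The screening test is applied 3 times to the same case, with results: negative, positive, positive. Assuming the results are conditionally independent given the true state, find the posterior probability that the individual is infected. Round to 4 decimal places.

Posterior P(H) ≈ 0.0795

Let H be the event that the individual is infected; start with P(H) = 0.037. P('positive'|H) = 0.753, P('positive'|¬H) = 0.298.
Update on result 1 ('negative'): P(H) ← 0.247·0.0370 / (0.247·0.0370 + 0.702·0.9630) = 0.0091390/0.68516 = 0.0133.
Update on result 2 ('positive'): P(H) ← 0.753·0.0133 / (0.753·0.0133 + 0.298·0.9867) = 0.010044/0.30407 = 0.0330.
Update on result 3 ('positive'): P(H) ← 0.753·0.0330 / (0.753·0.0330 + 0.298·0.9670) = 0.024873/0.31303 = 0.0795.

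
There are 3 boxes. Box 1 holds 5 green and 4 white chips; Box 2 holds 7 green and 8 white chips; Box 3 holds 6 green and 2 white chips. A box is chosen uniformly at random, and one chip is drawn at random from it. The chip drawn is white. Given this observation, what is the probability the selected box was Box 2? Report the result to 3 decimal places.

Posterior probability ≈ 0.434

P(white|Box 1) = 0.4444; P(white|Box 2) = 0.5333; P(white|Box 3) = 0.25.
Prior × likelihood for each source: 0.333333·0.4444=0.1481, 0.333333·0.5333=0.1778, 0.333333·0.25=0.08333. Summing gives P(white) = 0.40926.
P(Box 2 | white) = 0.1778 / 0.40926 = 0.434.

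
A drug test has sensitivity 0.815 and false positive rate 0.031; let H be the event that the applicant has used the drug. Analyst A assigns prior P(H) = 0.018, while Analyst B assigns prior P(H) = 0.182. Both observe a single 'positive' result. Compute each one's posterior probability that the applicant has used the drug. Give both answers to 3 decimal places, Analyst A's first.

Analyst A: 0.325; Analyst B: 0.854

P('+'|H) = 0.815, P('+'|¬H) = 0.031.
Analyst A: numerator 0.815·0.018 = 0.014670; evidence = 0.014670+0.031·0.982 = 0.045112; posterior = 0.325.
Analyst B: numerator 0.815·0.182 = 0.14833; evidence = 0.14833+0.031·0.818 = 0.17369; posterior = 0.854.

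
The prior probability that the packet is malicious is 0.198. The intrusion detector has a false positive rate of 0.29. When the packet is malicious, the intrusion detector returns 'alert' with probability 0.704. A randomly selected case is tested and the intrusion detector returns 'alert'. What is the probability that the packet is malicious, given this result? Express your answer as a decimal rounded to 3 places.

Let H be the event that the packet is malicious. P(H) = 0.198, so P(¬H) = 0.802. With E the 'alert' result, P(E|H) = 0.704 and P(E|¬H) = 0.29.
P(E) = 0.704·0.198 + 0.29·0.802 = 0.13939 + 0.23258 = 0.37197.
By Bayes' theorem, P(H|E) = 0.13939 / 0.37197 = 0.375.

P(H | E) ≈ 0.375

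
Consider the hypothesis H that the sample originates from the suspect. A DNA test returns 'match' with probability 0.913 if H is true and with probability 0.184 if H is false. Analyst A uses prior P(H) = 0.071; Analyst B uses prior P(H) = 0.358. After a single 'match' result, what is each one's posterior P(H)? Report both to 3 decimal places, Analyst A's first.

P('+'|H) = 0.913, P('+'|¬H) = 0.184.
Analyst A: numerator 0.913·0.071 = 0.064823; evidence = 0.064823+0.184·0.929 = 0.23576; posterior = 0.275.
Analyst B: numerator 0.913·0.358 = 0.32685; evidence = 0.32685+0.184·0.642 = 0.44498; posterior = 0.735.

Analyst A: 0.275; Analyst B: 0.735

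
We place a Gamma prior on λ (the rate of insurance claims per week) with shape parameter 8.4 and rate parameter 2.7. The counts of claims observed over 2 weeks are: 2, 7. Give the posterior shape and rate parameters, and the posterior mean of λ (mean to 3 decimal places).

The Poisson likelihood adds the total count to the shape and the number of exposure periods to the rate. Here ∑xᵢ = 9 and n = 2, so shape 8.4→17.4 and rate 2.7→4.7.
Posterior mean = shape/rate = 17.4/4.7 = 3.702.

Posterior: Gamma(shape=17.4, rate=4.7); mean ≈ 3.702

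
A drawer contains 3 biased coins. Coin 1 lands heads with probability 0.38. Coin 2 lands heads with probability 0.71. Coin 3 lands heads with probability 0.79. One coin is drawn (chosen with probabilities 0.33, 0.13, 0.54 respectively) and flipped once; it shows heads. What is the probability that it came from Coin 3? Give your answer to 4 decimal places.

Posterior probability ≈ 0.6621

Tabulate prior·likelihood by source: [1] prior 0.33, lik 0.38, product 0.1254; [2] prior 0.13, lik 0.71, product 0.09230; [3] prior 0.54, lik 0.79, product 0.4266.
Normalizing constant = 0.64430; the posterior for Coin 3 is its product over the sum, 0.4266/0.64430 = 0.6621.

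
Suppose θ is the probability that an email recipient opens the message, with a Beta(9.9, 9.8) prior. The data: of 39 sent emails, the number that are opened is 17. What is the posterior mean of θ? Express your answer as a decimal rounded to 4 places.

The binomial likelihood is conjugate to the Beta prior: with 17 successes and 22 failures, the posterior is Beta(9.9+17, 9.8+22) = Beta(26.9, 31.8).
Posterior mean = α/(α+β) = 26.9/58.7 = 0.4583.

Posterior mean ≈ 0.4583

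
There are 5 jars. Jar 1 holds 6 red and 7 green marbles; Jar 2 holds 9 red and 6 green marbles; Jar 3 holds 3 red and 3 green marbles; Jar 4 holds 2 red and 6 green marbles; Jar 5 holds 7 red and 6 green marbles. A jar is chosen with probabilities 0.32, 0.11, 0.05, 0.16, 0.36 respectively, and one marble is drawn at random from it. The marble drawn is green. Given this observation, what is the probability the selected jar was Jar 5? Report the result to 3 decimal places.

P(green|Jar 1) = 0.5385; P(green|Jar 2) = 0.4; P(green|Jar 3) = 0.5; P(green|Jar 4) = 0.75; P(green|Jar 5) = 0.4615.
Prior × likelihood for each source: 0.32·0.5385=0.1723, 0.11·0.4=0.04400, 0.05·0.5=0.02500, 0.16·0.75=0.1200, 0.36·0.4615=0.1662. Summing gives P(green) = 0.52746.
P(Jar 5 | green) = 0.1662 / 0.52746 = 0.315.

Posterior probability ≈ 0.315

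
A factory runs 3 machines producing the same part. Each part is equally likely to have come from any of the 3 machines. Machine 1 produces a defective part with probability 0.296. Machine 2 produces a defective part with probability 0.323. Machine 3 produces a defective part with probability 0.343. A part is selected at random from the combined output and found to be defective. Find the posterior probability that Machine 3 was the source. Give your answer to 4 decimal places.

Posterior probability ≈ 0.3565

Tabulate prior·likelihood by source: [1] prior 0.333333, lik 0.296, product 0.09867; [2] prior 0.333333, lik 0.323, product 0.1077; [3] prior 0.333333, lik 0.343, product 0.1143.
Normalizing constant = 0.32067; the posterior for Machine 3 is its product over the sum, 0.1143/0.32067 = 0.3565.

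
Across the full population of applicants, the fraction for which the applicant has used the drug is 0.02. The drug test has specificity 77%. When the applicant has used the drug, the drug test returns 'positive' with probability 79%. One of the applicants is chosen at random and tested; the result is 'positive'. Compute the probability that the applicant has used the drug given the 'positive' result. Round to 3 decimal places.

P(H | E) ≈ 0.066

Write H for 'the applicant has used the drug'. Prior odds H:¬H = 0.02/0.98 = 0.020408. For the 'positive' outcome, the likelihood ratio is 0.79/0.23 = 3.4348.
Posterior odds = 0.020408 × 3.4348 = 0.070098, so P(H|E) = 0.070098/(1+0.070098) = 0.066.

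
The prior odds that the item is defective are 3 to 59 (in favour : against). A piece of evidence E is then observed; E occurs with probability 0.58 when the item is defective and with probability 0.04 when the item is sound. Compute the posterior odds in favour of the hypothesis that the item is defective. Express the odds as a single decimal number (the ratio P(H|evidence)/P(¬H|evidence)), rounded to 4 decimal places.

Prior odds = 3/59 = 0.050847. In log-odds, ln(0.050847) = -2.9789.
Add log likelihood ratio: ln(14.500) = 2.6741.
Posterior log-odds = -0.30478, so posterior odds = exp(-0.30478) = 0.73729.

Posterior odds ≈ 0.7373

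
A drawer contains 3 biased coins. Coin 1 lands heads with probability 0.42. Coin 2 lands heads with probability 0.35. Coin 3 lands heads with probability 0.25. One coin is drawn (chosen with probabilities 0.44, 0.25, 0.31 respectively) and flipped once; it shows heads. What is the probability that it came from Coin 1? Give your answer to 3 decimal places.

Posterior probability ≈ 0.528

Tabulate prior·likelihood by source: [1] prior 0.44, lik 0.42, product 0.1848; [2] prior 0.25, lik 0.35, product 0.08750; [3] prior 0.31, lik 0.25, product 0.07750.
Normalizing constant = 0.34980; the posterior for Coin 1 is its product over the sum, 0.1848/0.34980 = 0.528.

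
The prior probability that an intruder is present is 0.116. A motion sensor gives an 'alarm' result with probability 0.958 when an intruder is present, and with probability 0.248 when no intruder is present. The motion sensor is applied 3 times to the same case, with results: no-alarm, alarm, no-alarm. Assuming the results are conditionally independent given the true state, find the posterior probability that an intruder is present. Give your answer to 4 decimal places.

With H the event that an intruder is present, the joint likelihood of the observed sequence is P(data|H) = 0.042·0.958·0.042 = 0.0016899 and P(data|¬H) = 0.752·0.248·0.752 = 0.14024.
Bayes: P(H|data) = 0.116·0.0016899 / (0.116·0.0016899 + 0.884·0.14024) = 0.00019603/0.12417 = 0.0016.

Posterior P(H) ≈ 0.0016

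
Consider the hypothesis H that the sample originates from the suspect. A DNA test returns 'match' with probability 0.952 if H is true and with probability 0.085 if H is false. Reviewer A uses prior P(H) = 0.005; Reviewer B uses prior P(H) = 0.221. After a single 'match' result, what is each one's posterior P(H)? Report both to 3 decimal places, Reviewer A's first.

P('+'|H) = 0.952, P('+'|¬H) = 0.085.
Reviewer A: numerator 0.952·0.005 = 0.0047600; evidence = 0.0047600+0.085·0.995 = 0.089335; posterior = 0.053.
Reviewer B: numerator 0.952·0.221 = 0.21039; evidence = 0.21039+0.085·0.779 = 0.27661; posterior = 0.761.

Reviewer A: 0.053; Reviewer B: 0.761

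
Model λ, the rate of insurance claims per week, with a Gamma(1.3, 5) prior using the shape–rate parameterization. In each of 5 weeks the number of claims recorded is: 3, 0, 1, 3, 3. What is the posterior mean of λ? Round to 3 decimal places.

Posterior mean ≈ 1.130

The Poisson likelihood adds the total count to the shape and the number of exposure periods to the rate. Here ∑xᵢ = 10 and n = 5, so shape 1.3→11.3 and rate 5→10.
Posterior mean = shape/rate = 11.3/10 = 1.130.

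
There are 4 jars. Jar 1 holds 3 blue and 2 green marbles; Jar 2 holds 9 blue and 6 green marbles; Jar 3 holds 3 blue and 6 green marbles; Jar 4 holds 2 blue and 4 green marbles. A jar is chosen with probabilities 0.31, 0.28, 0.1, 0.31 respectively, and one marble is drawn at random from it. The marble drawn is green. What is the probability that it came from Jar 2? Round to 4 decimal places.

Posterior probability ≈ 0.2199

Tabulate prior·likelihood by source: [1] prior 0.31, lik 0.4, product 0.1240; [2] prior 0.28, lik 0.4, product 0.1120; [3] prior 0.1, lik 0.6667, product 0.06667; [4] prior 0.31, lik 0.6667, product 0.2067.
Normalizing constant = 0.50933; the posterior for Jar 2 is its product over the sum, 0.1120/0.50933 = 0.2199.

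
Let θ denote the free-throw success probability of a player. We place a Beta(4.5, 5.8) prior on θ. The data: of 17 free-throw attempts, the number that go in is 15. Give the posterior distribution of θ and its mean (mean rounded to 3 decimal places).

Posterior: Beta(19.5, 7.8); mean ≈ 0.714

The binomial likelihood is conjugate to the Beta prior: with 15 successes and 2 failures, the posterior is Beta(4.5+15, 5.8+2) = Beta(19.5, 7.8).
Posterior mean = α/(α+β) = 19.5/27.3 = 0.714.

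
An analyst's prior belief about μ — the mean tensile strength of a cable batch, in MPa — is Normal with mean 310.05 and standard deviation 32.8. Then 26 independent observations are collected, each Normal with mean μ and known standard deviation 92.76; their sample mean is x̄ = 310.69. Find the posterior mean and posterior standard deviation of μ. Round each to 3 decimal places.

Prior precision 1/τ₀² = 1/32.8² = 0.00092951; data precision n/σ² = 26/92.76² = 0.00302170.
Posterior precision = 0.00092951 + 0.00302170 = 0.00395121, giving posterior SD = 1/√0.00395121 = 15.909.
Posterior mean = (0.00092951·310.05 + 0.00302170·310.69) / 0.00395121 = 310.539.

Posterior mean ≈ 310.539; posterior SD ≈ 15.909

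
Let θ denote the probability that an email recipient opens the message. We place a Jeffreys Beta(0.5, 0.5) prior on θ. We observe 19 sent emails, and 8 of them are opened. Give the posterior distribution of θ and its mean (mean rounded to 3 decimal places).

The binomial likelihood is conjugate to the Beta prior: with 8 successes and 11 failures, the posterior is Beta(0.5+8, 0.5+11) = Beta(8.5, 11.5).
Posterior mean = α/(α+β) = 8.5/20 = 0.425.

Posterior: Beta(8.5, 11.5); mean ≈ 0.425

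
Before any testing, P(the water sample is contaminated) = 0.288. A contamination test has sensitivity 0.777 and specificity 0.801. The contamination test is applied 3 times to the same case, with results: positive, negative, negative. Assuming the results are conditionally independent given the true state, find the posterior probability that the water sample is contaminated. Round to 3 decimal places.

Posterior P(H) ≈ 0.109

With H the event that the water sample is contaminated, the joint likelihood of the observed sequence is P(data|H) = 0.777·0.223·0.223 = 0.038639 and P(data|¬H) = 0.199·0.801·0.801 = 0.12768.
Bayes: P(H|data) = 0.288·0.038639 / (0.288·0.038639 + 0.712·0.12768) = 0.011128/0.10204 = 0.1091.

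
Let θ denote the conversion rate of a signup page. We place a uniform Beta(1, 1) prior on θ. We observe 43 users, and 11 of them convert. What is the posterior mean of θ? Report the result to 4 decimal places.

The binomial likelihood is conjugate to the Beta prior: with 11 successes and 32 failures, the posterior is Beta(1+11, 1+32) = Beta(12, 33).
Posterior mean = α/(α+β) = 12/45 = 0.2667.

Posterior mean ≈ 0.2667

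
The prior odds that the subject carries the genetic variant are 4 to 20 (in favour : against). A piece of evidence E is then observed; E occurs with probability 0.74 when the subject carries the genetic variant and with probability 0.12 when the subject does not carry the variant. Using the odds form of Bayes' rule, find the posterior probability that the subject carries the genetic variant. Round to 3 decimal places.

Posterior probability ≈ 0.552

Prior odds = 4/20 = 0.20000. In log-odds, ln(0.20000) = -1.6094.
Add log likelihood ratio: ln(6.1667) = 1.8192.
Posterior log-odds = 0.20972, so posterior odds = exp(0.20972) = 1.2333. Converting, P(H|E) = 1.2333/2.2333 = 0.552.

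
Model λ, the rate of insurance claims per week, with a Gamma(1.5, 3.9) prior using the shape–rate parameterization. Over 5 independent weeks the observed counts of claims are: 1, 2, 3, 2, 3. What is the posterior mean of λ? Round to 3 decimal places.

Posterior mean ≈ 1.404

The Poisson likelihood adds the total count to the shape and the number of exposure periods to the rate. Here ∑xᵢ = 11 and n = 5, so shape 1.5→12.5 and rate 3.9→8.9.
E[λ | data] = 12.5/8.9 = 1.404.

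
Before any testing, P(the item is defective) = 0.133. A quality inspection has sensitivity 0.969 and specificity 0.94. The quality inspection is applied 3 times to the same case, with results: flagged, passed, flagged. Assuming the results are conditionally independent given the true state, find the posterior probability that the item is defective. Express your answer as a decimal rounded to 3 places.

Posterior P(H) ≈ 0.569

Let H be the event that the item is defective; start with P(H) = 0.133. P('flagged'|H) = 0.969, P('flagged'|¬H) = 0.06.
Update on result 1 ('flagged'): P(H) ← 0.969·0.1330 / (0.969·0.1330 + 0.06·0.8670) = 0.12888/0.18090 = 0.7124.
Update on result 2 ('passed'): P(H) ← 0.031·0.7124 / (0.031·0.7124 + 0.94·0.2876) = 0.022085/0.29240 = 0.0755.
Update on result 3 ('flagged'): P(H) ← 0.969·0.0755 / (0.969·0.0755 + 0.06·0.9245) = 0.073190/0.12866 = 0.5689.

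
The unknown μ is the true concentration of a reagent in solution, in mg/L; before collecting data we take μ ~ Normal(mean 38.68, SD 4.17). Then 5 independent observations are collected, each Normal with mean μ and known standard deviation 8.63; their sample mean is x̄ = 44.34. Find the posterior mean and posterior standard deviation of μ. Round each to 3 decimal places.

Posterior mean ≈ 41.729; posterior SD ≈ 2.832

With known σ, the Normal prior is conjugate. Weight on the data is w = (n/σ²)/(n/σ² + 1/τ₀²) = 0.0671349/(0.0671349+0.0575080) = 0.53862.
Posterior mean = w·x̄ + (1−w)·μ₀ = 0.53862·44.34 + 0.46138·38.68 = 41.729. Posterior variance = 1/(0.0671349+0.0575080) = 8.02292, so SD = 2.832.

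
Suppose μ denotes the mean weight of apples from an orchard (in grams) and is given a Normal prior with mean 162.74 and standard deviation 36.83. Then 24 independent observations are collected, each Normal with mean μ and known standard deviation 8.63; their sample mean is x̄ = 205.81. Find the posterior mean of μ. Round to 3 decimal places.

Posterior mean ≈ 205.712

Prior precision 1/τ₀² = 1/36.83² = 0.00073722; data precision n/σ² = 24/8.63² = 0.322248.
Posterior precision = 0.00073722 + 0.322248 = 0.322985.
Posterior mean = (0.00073722·162.74 + 0.322248·205.81) / 0.322985 = 205.712.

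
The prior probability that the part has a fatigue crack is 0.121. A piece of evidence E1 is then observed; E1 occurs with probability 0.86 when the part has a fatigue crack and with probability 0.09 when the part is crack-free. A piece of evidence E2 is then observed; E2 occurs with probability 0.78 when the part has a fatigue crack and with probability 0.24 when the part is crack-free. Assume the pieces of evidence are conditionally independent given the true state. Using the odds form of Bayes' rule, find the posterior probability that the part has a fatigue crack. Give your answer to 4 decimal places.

Posterior probability ≈ 0.8104

Prior odds = 0.121/(1−0.121) = 0.13766.
Likelihood ratio for E1 = 0.86/0.09 = 9.5556.
Likelihood ratio for E2 = 0.78/0.24 = 3.2500.
Posterior odds = prior odds × LR₁ × LR₂ = 4.2750.
Posterior probability = odds/(1+odds) = 4.2750/5.2750 = 0.8104.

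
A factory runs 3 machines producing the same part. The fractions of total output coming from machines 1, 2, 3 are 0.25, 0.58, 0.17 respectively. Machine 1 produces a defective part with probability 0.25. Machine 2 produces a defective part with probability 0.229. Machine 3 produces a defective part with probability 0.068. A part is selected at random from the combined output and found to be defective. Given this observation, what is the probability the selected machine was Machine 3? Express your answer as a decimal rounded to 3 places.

Tabulate prior·likelihood by source: [1] prior 0.25, lik 0.25, product 0.06250; [2] prior 0.58, lik 0.229, product 0.1328; [3] prior 0.17, lik 0.068, product 0.01156.
Normalizing constant = 0.20688; the posterior for Machine 3 is its product over the sum, 0.01156/0.20688 = 0.056.

Posterior probability ≈ 0.056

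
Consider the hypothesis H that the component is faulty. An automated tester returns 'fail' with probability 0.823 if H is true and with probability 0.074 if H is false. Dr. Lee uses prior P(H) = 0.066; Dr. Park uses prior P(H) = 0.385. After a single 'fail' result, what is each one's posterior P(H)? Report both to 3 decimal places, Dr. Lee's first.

P('+'|H) = 0.823, P('+'|¬H) = 0.074.
Dr. Lee: numerator 0.823·0.066 = 0.054318; evidence = 0.054318+0.074·0.934 = 0.12343; posterior = 0.440.
Dr. Park: numerator 0.823·0.385 = 0.31685; evidence = 0.31685+0.074·0.615 = 0.36236; posterior = 0.874.

Dr. Lee: 0.440; Dr. Park: 0.874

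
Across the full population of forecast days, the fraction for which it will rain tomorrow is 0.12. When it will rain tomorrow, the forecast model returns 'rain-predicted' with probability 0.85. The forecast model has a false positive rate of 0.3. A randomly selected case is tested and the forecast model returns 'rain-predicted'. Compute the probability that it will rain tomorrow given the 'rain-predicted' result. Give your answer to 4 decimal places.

Let H be the event that it will rain tomorrow. P(H) = 0.12, so P(¬H) = 0.88. With E the 'rain-predicted' result, P(E|H) = 0.85 and P(E|¬H) = 0.3.
P(E) = 0.85·0.12 + 0.3·0.88 = 0.10200 + 0.26400 = 0.36600.
By Bayes' theorem, P(H|E) = 0.10200 / 0.36600 = 0.2787.

P(H | E) ≈ 0.2787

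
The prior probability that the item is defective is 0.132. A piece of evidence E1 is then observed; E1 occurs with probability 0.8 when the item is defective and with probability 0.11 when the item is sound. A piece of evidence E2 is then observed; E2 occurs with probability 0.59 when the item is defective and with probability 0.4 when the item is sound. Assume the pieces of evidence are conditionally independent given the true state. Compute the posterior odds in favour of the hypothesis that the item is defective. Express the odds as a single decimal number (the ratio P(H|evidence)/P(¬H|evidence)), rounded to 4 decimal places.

Posterior odds ≈ 1.6313

Prior odds = 0.132/(1−0.132) = 0.15207.
Likelihood ratio for E1 = 0.8/0.11 = 7.2727.
Likelihood ratio for E2 = 0.59/0.4 = 1.4750.
Posterior odds = prior odds × LR₁ × LR₂ = 1.6313.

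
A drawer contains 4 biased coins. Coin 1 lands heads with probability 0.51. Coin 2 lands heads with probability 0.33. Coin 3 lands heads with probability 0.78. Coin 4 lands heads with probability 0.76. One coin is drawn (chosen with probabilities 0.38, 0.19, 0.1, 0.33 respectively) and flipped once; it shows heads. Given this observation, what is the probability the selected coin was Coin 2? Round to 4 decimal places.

P(heads|C1) = 0.51; P(heads|C2) = 0.33; P(heads|C3) = 0.78; P(heads|C4) = 0.76.
Prior × likelihood for each source: 0.38·0.51=0.1938, 0.19·0.33=0.06270, 0.1·0.78=0.07800, 0.33·0.76=0.2508. Summing gives P(heads) = 0.58530.
P(Coin 2 | heads) = 0.06270 / 0.58530 = 0.1071.

Posterior probability ≈ 0.1071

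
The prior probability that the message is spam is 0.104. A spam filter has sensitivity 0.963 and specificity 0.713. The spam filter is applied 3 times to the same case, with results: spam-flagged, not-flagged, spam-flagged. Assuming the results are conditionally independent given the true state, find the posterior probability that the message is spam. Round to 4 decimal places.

With H the event that the message is spam, the joint likelihood of the observed sequence is P(data|H) = 0.963·0.037·0.963 = 0.034313 and P(data|¬H) = 0.287·0.713·0.287 = 0.058729.
Bayes: P(H|data) = 0.104·0.034313 / (0.104·0.034313 + 0.896·0.058729) = 0.0035685/0.056190 = 0.0635.

Posterior P(H) ≈ 0.0635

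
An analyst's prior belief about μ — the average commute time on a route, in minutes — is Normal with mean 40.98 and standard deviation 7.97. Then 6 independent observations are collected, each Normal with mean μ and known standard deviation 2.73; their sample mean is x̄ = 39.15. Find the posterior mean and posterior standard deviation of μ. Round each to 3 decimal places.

With known σ, the Normal prior is conjugate. Weight on the data is w = (n/σ²)/(n/σ² + 1/τ₀²) = 0.805056/(0.805056+0.0157428) = 0.98082.
Posterior mean = w·x̄ + (1−w)·μ₀ = 0.98082·39.15 + 0.019180·40.98 = 39.185. Posterior variance = 1/(0.805056+0.0157428) = 1.21833, so SD = 1.104.

Posterior mean ≈ 39.185; posterior SD ≈ 1.104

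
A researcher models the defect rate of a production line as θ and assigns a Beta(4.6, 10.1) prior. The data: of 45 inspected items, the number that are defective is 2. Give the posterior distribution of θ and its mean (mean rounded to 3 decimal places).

Posterior: Beta(6.6, 53.1); mean ≈ 0.111

Observing 2 successes and 43 failures updates Beta(4.6, 10.1) by adding the success and failure counts to the two shape parameters: α = 4.6+2 = 6.6, β = 10.1+43 = 53.1.
Posterior mean = α/(α+β) = 6.6/59.7 = 0.111.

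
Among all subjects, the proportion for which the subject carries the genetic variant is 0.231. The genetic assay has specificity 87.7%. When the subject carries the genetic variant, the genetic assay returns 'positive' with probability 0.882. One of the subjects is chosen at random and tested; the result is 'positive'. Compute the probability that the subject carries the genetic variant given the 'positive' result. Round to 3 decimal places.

Write H for 'the subject carries the genetic variant'. Prior odds H:¬H = 0.231/0.769 = 0.30039. For the 'positive' outcome, the likelihood ratio is 0.882/0.123 = 7.1707.
Posterior odds = 0.30039 × 7.1707 = 2.1540, so P(H|E) = 2.1540/(1+2.1540) = 0.683.

P(H | E) ≈ 0.683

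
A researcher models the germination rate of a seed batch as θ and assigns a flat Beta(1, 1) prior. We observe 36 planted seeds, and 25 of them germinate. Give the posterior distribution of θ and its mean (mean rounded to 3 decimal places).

Posterior: Beta(26, 12); mean ≈ 0.684

Observing 25 successes and 11 failures updates Beta(1, 1) by adding the success and failure counts to the two shape parameters: α = 1+25 = 26, β = 1+11 = 12.
Posterior mean = α/(α+β) = 26/38 = 0.684.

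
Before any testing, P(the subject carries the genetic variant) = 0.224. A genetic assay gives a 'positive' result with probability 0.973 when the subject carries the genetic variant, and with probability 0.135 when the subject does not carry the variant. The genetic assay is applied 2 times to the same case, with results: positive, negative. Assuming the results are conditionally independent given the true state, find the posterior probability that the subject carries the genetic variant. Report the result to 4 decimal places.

Posterior P(H) ≈ 0.0610

Let H be the event that the subject carries the genetic variant; start with P(H) = 0.224. P('positive'|H) = 0.973, P('positive'|¬H) = 0.135.
Update on result 1 ('positive'): P(H) ← 0.973·0.2240 / (0.973·0.2240 + 0.135·0.7760) = 0.21795/0.32271 = 0.6754.
Update on result 2 ('negative'): P(H) ← 0.027·0.6754 / (0.027·0.6754 + 0.865·0.3246) = 0.018235/0.29903 = 0.0610.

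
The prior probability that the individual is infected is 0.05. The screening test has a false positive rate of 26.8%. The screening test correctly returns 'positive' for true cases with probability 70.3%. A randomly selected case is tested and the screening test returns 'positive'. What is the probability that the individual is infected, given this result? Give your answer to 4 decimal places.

Let H be the event that the individual is infected. P(H) = 0.05, so P(¬H) = 0.95. With E the 'positive' result, P(E|H) = 0.703 and P(E|¬H) = 0.268.
P(E) = 0.703·0.05 + 0.268·0.95 = 0.035150 + 0.25460 = 0.28975.
By Bayes' theorem, P(H|E) = 0.035150 / 0.28975 = 0.1213.

P(H | E) ≈ 0.1213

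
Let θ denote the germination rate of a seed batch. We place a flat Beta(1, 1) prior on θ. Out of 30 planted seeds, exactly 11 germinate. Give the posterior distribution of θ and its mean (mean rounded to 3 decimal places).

Posterior: Beta(12, 20); mean ≈ 0.375

The binomial likelihood is conjugate to the Beta prior: with 11 successes and 19 failures, the posterior is Beta(1+11, 1+19) = Beta(12, 20).
E[θ | data] = 12/(12+20) = 0.375.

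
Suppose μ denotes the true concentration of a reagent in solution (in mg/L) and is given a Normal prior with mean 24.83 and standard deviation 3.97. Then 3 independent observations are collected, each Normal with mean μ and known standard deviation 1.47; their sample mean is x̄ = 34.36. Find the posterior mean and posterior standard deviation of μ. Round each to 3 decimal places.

With known σ, the Normal prior is conjugate. Weight on the data is w = (n/σ²)/(n/σ² + 1/τ₀²) = 1.38831/(1.38831+0.0634482) = 0.95630.
Posterior mean = w·x̄ + (1−w)·μ₀ = 0.95630·34.36 + 0.043704·24.83 = 33.943. Posterior variance = 1/(1.38831+0.0634482) = 0.688820, so SD = 0.830.

Posterior mean ≈ 33.943; posterior SD ≈ 0.830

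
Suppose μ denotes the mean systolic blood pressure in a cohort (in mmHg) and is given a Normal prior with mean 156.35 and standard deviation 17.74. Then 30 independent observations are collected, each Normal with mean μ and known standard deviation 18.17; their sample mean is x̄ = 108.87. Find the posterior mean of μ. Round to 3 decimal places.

Posterior mean ≈ 110.474

Prior precision 1/τ₀² = 1/17.74² = 0.00317755; data precision n/σ² = 30/18.17² = 0.0908681.
Posterior precision = 0.00317755 + 0.0908681 = 0.0940456.
Posterior mean = (0.00317755·156.35 + 0.0908681·108.87) / 0.0940456 = 110.474.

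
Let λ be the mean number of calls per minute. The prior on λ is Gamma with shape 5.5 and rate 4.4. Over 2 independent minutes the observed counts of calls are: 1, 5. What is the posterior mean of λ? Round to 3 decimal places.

Posterior mean ≈ 1.797

Total count ∑xᵢ = 6 over n = 2 minutes.
Gamma is conjugate to the Poisson likelihood: posterior is Gamma(shape = 5.5+6 = 11.5, rate = 4.4+2 = 6.4).
Posterior mean = shape/rate = 11.5/6.4 = 1.797.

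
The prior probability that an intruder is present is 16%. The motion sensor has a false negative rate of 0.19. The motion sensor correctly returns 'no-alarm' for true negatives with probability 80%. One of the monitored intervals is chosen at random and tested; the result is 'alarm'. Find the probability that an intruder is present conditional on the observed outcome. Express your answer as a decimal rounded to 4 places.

P(H | E) ≈ 0.4355

Let H be the event that an intruder is present. P(H) = 0.16, so P(¬H) = 0.84. With E the 'alarm' result, P(E|H) = 0.81 and P(E|¬H) = 0.2.
P(E) = 0.81·0.16 + 0.2·0.84 = 0.12960 + 0.16800 = 0.29760.
By Bayes' theorem, P(H|E) = 0.12960 / 0.29760 = 0.4355.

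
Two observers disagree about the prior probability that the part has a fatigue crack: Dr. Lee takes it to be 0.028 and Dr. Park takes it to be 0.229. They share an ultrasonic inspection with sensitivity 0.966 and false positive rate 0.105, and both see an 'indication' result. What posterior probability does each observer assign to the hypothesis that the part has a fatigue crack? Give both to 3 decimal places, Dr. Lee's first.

Dr. Lee: 0.209; Dr. Park: 0.732

The likelihood ratio for an 'indication' result is 0.966/0.105 = 9.2000.
Dr. Lee: prior odds 0.028/0.972 = 0.028807; posterior odds 0.26502; posterior probability 0.209.
Dr. Park: prior odds 0.229/0.771 = 0.29702; posterior odds 2.7326; posterior probability 0.732.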